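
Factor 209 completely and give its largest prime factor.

19

209 = 11 · 19
19 is prime.
So 209 = 11 · 19; the largest prime factor is 19.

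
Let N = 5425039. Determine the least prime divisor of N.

5425039 is odd.
Digit sum 28, not divisible by 3.
Ends in 9: not divisible by 5.
7: 5425039 = 7·775005 + 4
11: 5425039 = 11·493185 + 4
13: 5425039 = 13·417310 + 9
17: 5425039 = 17·319119 + 16
19: 5425039 = 19·285528 + 7
23: 5425039 = 23·235871 + 6
29: 5425039 = 29·187070 + 9
31: 5425039 = 31·175001 + 8
37: 5425039 = 37·146622 + 25
41: 5425039 = 41·132318 + 1
43: 5425039 = 43·126163 + 30
47: 5425039 = 47·115426 + 17
53: 5425039 = 53·102359 + 12
59: 5425039 = 59·91949 + 48
61: 5425039 = 61·88935 + 4
67: 5425039 = 67·80970 + 49
71: 5425039 = 71·76409

71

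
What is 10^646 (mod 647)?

1

10^1 ≡ 10 (mod 647)
10^2 ≡ 10^2 = 100 ≡ 100 (mod 647)
10^4 ≡ 100^2 = 10000 ≡ 295 (mod 647)
10^8 ≡ 295^2 = 87025 ≡ 327 (mod 647)
10^16 ≡ 327^2 = 106929 ≡ 174 (mod 647)
10^32 ≡ 174^2 = 30276 ≡ 514 (mod 647)
10^64 ≡ 514^2 = 264196 ≡ 220 (mod 647)
10^128 ≡ 220^2 = 48400 ≡ 522 (mod 647)
10^256 ≡ 522^2 = 272484 ≡ 97 (mod 647)
10^512 ≡ 97^2 = 9409 ≡ 351 (mod 647)
646 = 512 + 128 + 4 + 2 in binary powers of 2.
So 10^646 ≡ 351 · 522 · 295 · 100 ≡ 1 (mod 647).
Since the result is 1, base 10 gives no evidence that 647 is composite.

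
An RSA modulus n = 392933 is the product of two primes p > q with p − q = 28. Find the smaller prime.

Since p = q + 28, we have 392933 = q(q + 28), so q² + 28q − 392933 = 0.
Discriminant: 28² + 4·392933 = 784 + 1571732 = 1572516; √1572516 = 1254.
q = (−28 + 1254)/2 = 613, and p = q + 28 = 641.
Check: 613 · 641 = 392933.

613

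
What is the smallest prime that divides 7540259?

59

7540259 is odd.
Digit sum 32, not divisible by 3.
Ends in 9: not divisible by 5.
7: 7540259 = 7·1077179 + 6
11: 7540259 = 11·685478 + 1
13: 7540259 = 13·580019 + 12
17: 7540259 = 17·443544 + 11
19: 7540259 = 19·396855 + 14
23: 7540259 = 23·327837 + 8
29: 7540259 = 29·260008 + 27
31: 7540259 = 31·243234 + 5
37: 7540259 = 37·203790 + 29
41: 7540259 = 41·183908 + 31
43: 7540259 = 43·175354 + 37
47: 7540259 = 47·160431 + 2
53: 7540259 = 53·142269 + 2
59: 7540259 = 59·127801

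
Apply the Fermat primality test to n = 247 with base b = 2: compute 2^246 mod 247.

2^1 ≡ 2 (mod 247)
2^2 ≡ 2^2 = 4 ≡ 4 (mod 247)
2^4 ≡ 4^2 = 16 ≡ 16 (mod 247)
2^8 ≡ 16^2 = 256 ≡ 9 (mod 247)
2^16 ≡ 9^2 = 81 ≡ 81 (mod 247)
2^32 ≡ 81^2 = 6561 ≡ 139 (mod 247)
2^64 ≡ 139^2 = 19321 ≡ 55 (mod 247)
2^128 ≡ 55^2 = 3025 ≡ 61 (mod 247)
246 = 128 + 64 + 32 + 16 + 4 + 2 in binary powers of 2.
So 2^246 ≡ 61 · 55 · 139 · 81 · 16 · 4 ≡ 220 (mod 247).
Since 220 ≠ 1, base 2 is a Fermat witness: 247 is composite.

220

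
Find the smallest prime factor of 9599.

29

9599 is odd.
Digit sum 32, not divisible by 3.
Ends in 9: not divisible by 5.
7: 9599 = 7·1371 + 2
11: 9599 = 11·872 + 7
13: 9599 = 13·738 + 5
17: 9599 = 17·564 + 11
19: 9599 = 19·505 + 4
23: 9599 = 23·417 + 8
29: 9599 = 29·331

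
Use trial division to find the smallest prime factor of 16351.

83

16351 is odd.
Digit sum 16, not divisible by 3.
Ends in 1: not divisible by 5.
7: 16351 = 7·2335 + 6
11: 16351 = 11·1486 + 5
13: 16351 = 13·1257 + 10
17: 16351 = 17·961 + 14
19: 16351 = 19·860 + 11
23: 16351 = 23·710 + 21
29: 16351 = 29·563 + 24
31: 16351 = 31·527 + 14
37: 16351 = 37·441 + 34
41: 16351 = 41·398 + 33
43: 16351 = 43·380 + 11
47: 16351 = 47·347 + 42
53: 16351 = 53·308 + 27
59: 16351 = 59·277 + 8
61: 16351 = 61·268 + 3
67: 16351 = 67·244 + 3
71: 16351 = 71·230 + 21
73: 16351 = 73·223 + 72
79: 16351 = 79·206 + 77
83: 16351 = 83·197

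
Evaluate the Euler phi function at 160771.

Factor: 160771 = 13 · 83 · 149.
φ(160771) = (13−1) · (83−1) · (149−1) = 12 · 82 · 148 = 145632.

145632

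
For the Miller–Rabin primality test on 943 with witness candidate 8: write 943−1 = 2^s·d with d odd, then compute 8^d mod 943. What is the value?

943 − 1 = 942 = 2^1 · 471, so d = 471.
8^1 ≡ 8 (mod 943)
8^2 ≡ 8^2 = 64 ≡ 64 (mod 943)
8^4 ≡ 64^2 = 4096 ≡ 324 (mod 943)
8^8 ≡ 324^2 = 104976 ≡ 303 (mod 943)
8^16 ≡ 303^2 = 91809 ≡ 338 (mod 943)
8^32 ≡ 338^2 = 114244 ≡ 141 (mod 943)
8^64 ≡ 141^2 = 19881 ≡ 78 (mod 943)
8^128 ≡ 78^2 = 6084 ≡ 426 (mod 943)
8^256 ≡ 426^2 = 181476 ≡ 420 (mod 943)
471 = 256 + 128 + 64 + 16 + 4 + 2 + 1 in binary powers of 2.
So 8^471 ≡ 420 · 426 · 78 · 338 · 324 · 64 · 8 ≡ 607 (mod 943).
Squaring chain: 607; never reaches −1, so base 8 is a Miller–Rabin witness that 943 is composite.

607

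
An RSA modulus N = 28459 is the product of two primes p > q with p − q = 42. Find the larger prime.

191

Since p = q + 42, we have 28459 = q(q + 42), so q² + 42q − 28459 = 0.
Discriminant: 42² + 4·28459 = 1764 + 113836 = 115600; √115600 = 340.
q = (−42 + 340)/2 = 149, and p = q + 42 = 191.
Check: 149 · 191 = 28459.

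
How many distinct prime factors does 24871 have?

24871 = 7 · 3553
3553 = 11 · 323
323 = 17 · 19
24871 = 7 · 11 · 17 · 19, which has 4 distinct prime factors.

4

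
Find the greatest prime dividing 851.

37

851 = 23 · 37
37 is prime.
So 851 = 23 · 37; the largest prime factor is 37.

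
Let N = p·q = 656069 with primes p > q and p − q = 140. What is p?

883

Since p = q + 140, we have 656069 = q(q + 140), so q² + 140q − 656069 = 0.
Discriminant: 140² + 4·656069 = 19600 + 2624276 = 2643876; √2643876 = 1626.
q = (−140 + 1626)/2 = 743, and p = q + 140 = 883.
Check: 743 · 883 = 656069.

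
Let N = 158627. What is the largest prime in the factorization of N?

158627 = 7 · 22661
22661 = 17 · 1333
1333 = 31 · 43
43 is prime.
So 158627 = 7 · 17 · 31 · 43; the largest prime factor is 43.

43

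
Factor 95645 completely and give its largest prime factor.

95645 = 5 · 19129
19129 = 11 · 1739
1739 = 37 · 47
47 is prime.
So 95645 = 5 · 11 · 37 · 47; the largest prime factor is 47.

47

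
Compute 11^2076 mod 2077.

11^1 ≡ 11 (mod 2077)
11^2 ≡ 11^2 = 121 ≡ 121 (mod 2077)
11^4 ≡ 121^2 = 14641 ≡ 102 (mod 2077)
11^8 ≡ 102^2 = 10404 ≡ 19 (mod 2077)
11^16 ≡ 19^2 = 361 ≡ 361 (mod 2077)
11^32 ≡ 361^2 = 130321 ≡ 1547 (mod 2077)
11^64 ≡ 1547^2 = 2393209 ≡ 505 (mod 2077)
11^128 ≡ 505^2 = 255025 ≡ 1631 (mod 2077)
11^256 ≡ 1631^2 = 2660161 ≡ 1601 (mod 2077)
11^512 ≡ 1601^2 = 2563201 ≡ 183 (mod 2077)
11^1024 ≡ 183^2 = 33489 ≡ 257 (mod 2077)
11^2048 ≡ 257^2 = 66049 ≡ 1662 (mod 2077)
2076 = 2048 + 16 + 8 + 4 in binary powers of 2.
So 11^2076 ≡ 1662 · 361 · 19 · 102 ≡ 283 (mod 2077).
Since 283 ≠ 1, base 11 is a Fermat witness: 2077 is composite.

283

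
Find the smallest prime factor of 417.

3

417 is odd.
Digit sum 12, divisible by 3.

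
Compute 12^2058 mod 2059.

12^1 ≡ 12 (mod 2059)
12^2 ≡ 12^2 = 144 ≡ 144 (mod 2059)
12^4 ≡ 144^2 = 20736 ≡ 146 (mod 2059)
12^8 ≡ 146^2 = 21316 ≡ 726 (mod 2059)
12^16 ≡ 726^2 = 527076 ≡ 2031 (mod 2059)
12^32 ≡ 2031^2 = 4124961 ≡ 784 (mod 2059)
12^64 ≡ 784^2 = 614656 ≡ 1074 (mod 2059)
12^128 ≡ 1074^2 = 1153476 ≡ 436 (mod 2059)
12^256 ≡ 436^2 = 190096 ≡ 668 (mod 2059)
12^512 ≡ 668^2 = 446224 ≡ 1480 (mod 2059)
12^1024 ≡ 1480^2 = 2190400 ≡ 1683 (mod 2059)
12^2048 ≡ 1683^2 = 2832489 ≡ 1364 (mod 2059)
2058 = 2048 + 8 + 2 in binary powers of 2.
So 12^2058 ≡ 1364 · 726 · 144 ≡ 1971 (mod 2059).
Since 1971 ≠ 1, base 12 is a Fermat witness: 2059 is composite.

1971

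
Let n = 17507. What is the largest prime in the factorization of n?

17507 = 7 · 2501
2501 = 41 · 61
61 is prime.
So 17507 = 7 · 41 · 61; the largest prime factor is 61.

61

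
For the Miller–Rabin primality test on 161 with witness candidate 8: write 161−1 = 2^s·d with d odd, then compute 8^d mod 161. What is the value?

85

161 − 1 = 160 = 2^5 · 5, so d = 5.
8^1 ≡ 8 (mod 161)
8^2 ≡ 8^2 = 64 ≡ 64 (mod 161)
8^4 ≡ 64^2 = 4096 ≡ 71 (mod 161)
5 = 4 + 1 in binary powers of 2.
So 8^5 ≡ 71 · 8 ≡ 85 (mod 161).
Squaring chain: 85 → 141 → 78 → 127 → 29; never reaches −1, so base 8 is a Miller–Rabin witness that 161 is composite.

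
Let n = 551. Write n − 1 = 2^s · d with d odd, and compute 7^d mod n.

551 − 1 = 550 = 2^1 · 275, so d = 275.
7^1 ≡ 7 (mod 551)
7^2 ≡ 7^2 = 49 ≡ 49 (mod 551)
7^4 ≡ 49^2 = 2401 ≡ 197 (mod 551)
7^8 ≡ 197^2 = 38809 ≡ 239 (mod 551)
7^16 ≡ 239^2 = 57121 ≡ 368 (mod 551)
7^32 ≡ 368^2 = 135424 ≡ 429 (mod 551)
7^64 ≡ 429^2 = 184041 ≡ 7 (mod 551)
7^128 ≡ 7^2 = 49 ≡ 49 (mod 551)
7^256 ≡ 49^2 = 2401 ≡ 197 (mod 551)
275 = 256 + 16 + 2 + 1 in binary powers of 2.
So 7^275 ≡ 197 · 368 · 49 · 7 ≡ 49 (mod 551).
Squaring chain: 49; never reaches −1, so base 7 is a Miller–Rabin witness that 551 is composite.

49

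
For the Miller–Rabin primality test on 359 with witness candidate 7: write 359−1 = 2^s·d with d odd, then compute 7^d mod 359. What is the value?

359 − 1 = 358 = 2^1 · 179, so d = 179.
7^1 ≡ 7 (mod 359)
7^2 ≡ 7^2 = 49 ≡ 49 (mod 359)
7^4 ≡ 49^2 = 2401 ≡ 247 (mod 359)
7^8 ≡ 247^2 = 61009 ≡ 338 (mod 359)
7^16 ≡ 338^2 = 114244 ≡ 82 (mod 359)
7^32 ≡ 82^2 = 6724 ≡ 262 (mod 359)
7^64 ≡ 262^2 = 68644 ≡ 75 (mod 359)
7^128 ≡ 75^2 = 5625 ≡ 240 (mod 359)
179 = 128 + 32 + 16 + 2 + 1 in binary powers of 2.
So 7^179 ≡ 240 · 262 · 82 · 49 · 7 ≡ 358 (mod 359).
Since 7^d ≡ 358 (mod 359), base 7 does not prove 359 composite.

358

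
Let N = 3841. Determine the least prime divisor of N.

3841 is odd.
Digit sum 16, not divisible by 3.
Ends in 1: not divisible by 5.
7: 3841 = 7·548 + 5
11: 3841 = 11·349 + 2
13: 3841 = 13·295 + 6
17: 3841 = 17·225 + 16
19: 3841 = 19·202 + 3
23: 3841 = 23·167

23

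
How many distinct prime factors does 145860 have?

145860 = 2^2 · 36465
36465 = 3 · 12155
12155 = 5 · 2431
2431 = 11 · 221
221 = 13 · 17
145860 = 2^2 · 3 · 5 · 11 · 13 · 17, which has 6 distinct prime factors.

6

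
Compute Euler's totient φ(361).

342

Factor: 361 = 19^2.
φ(361) = 19^1·(19−1) = 342.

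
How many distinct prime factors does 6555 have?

6555 = 3 · 2185
2185 = 5 · 437
437 = 19 · 23
6555 = 3 · 5 · 19 · 23, which has 4 distinct prime factors.

4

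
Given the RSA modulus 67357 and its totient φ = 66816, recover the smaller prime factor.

193

φ(n) = (p−1)(q−1) = n − (p+q) + 1, so p + q = 67357 − 66816 + 1 = 542.
p and q are the roots of t² − 542t + 67357 = 0.
Discriminant: 542² − 4·67357 = 293764 − 269428 = 24336; √24336 = 156.
q = (542 − 156)/2 = 193, p = (542 + 156)/2 = 349.
Check: 193 · 349 = 67357.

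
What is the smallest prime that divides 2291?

2291 is odd.
Digit sum 14, not divisible by 3.
Ends in 1: not divisible by 5.
7: 2291 = 7·327 + 2
11: 2291 = 11·208 + 3
13: 2291 = 13·176 + 3
17: 2291 = 17·134 + 13
19: 2291 = 19·120 + 11
23: 2291 = 23·99 + 14
29: 2291 = 29·79

29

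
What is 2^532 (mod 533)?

2^1 ≡ 2 (mod 533)
2^2 ≡ 2^2 = 4 ≡ 4 (mod 533)
2^4 ≡ 4^2 = 16 ≡ 16 (mod 533)
2^8 ≡ 16^2 = 256 ≡ 256 (mod 533)
2^16 ≡ 256^2 = 65536 ≡ 510 (mod 533)
2^32 ≡ 510^2 = 260100 ≡ 529 (mod 533)
2^64 ≡ 529^2 = 279841 ≡ 16 (mod 533)
2^128 ≡ 16^2 = 256 ≡ 256 (mod 533)
2^256 ≡ 256^2 = 65536 ≡ 510 (mod 533)
2^512 ≡ 510^2 = 260100 ≡ 529 (mod 533)
532 = 512 + 16 + 4 in binary powers of 2.
So 2^532 ≡ 529 · 510 · 16 ≡ 406 (mod 533).
Since 406 ≠ 1, base 2 is a Fermat witness: 533 is composite.

406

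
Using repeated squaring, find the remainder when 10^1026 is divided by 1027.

10^1 ≡ 10 (mod 1027)
10^2 ≡ 10^2 = 100 ≡ 100 (mod 1027)
10^4 ≡ 100^2 = 10000 ≡ 757 (mod 1027)
10^8 ≡ 757^2 = 573049 ≡ 1010 (mod 1027)
10^16 ≡ 1010^2 = 1020100 ≡ 289 (mod 1027)
10^32 ≡ 289^2 = 83521 ≡ 334 (mod 1027)
10^64 ≡ 334^2 = 111556 ≡ 640 (mod 1027)
10^128 ≡ 640^2 = 409600 ≡ 854 (mod 1027)
10^256 ≡ 854^2 = 729316 ≡ 146 (mod 1027)
10^512 ≡ 146^2 = 21316 ≡ 776 (mod 1027)
10^1024 ≡ 776^2 = 602176 ≡ 354 (mod 1027)
1026 = 1024 + 2 in binary powers of 2.
So 10^1026 ≡ 354 · 100 ≡ 482 (mod 1027).
Since 482 ≠ 1, base 10 is a Fermat witness: 1027 is composite.

482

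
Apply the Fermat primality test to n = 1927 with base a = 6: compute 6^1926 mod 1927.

777

6^1 ≡ 6 (mod 1927)
6^2 ≡ 6^2 = 36 ≡ 36 (mod 1927)
6^4 ≡ 36^2 = 1296 ≡ 1296 (mod 1927)
6^8 ≡ 1296^2 = 1679616 ≡ 1199 (mod 1927)
6^16 ≡ 1199^2 = 1437601 ≡ 59 (mod 1927)
6^32 ≡ 59^2 = 3481 ≡ 1554 (mod 1927)
6^64 ≡ 1554^2 = 2414916 ≡ 385 (mod 1927)
6^128 ≡ 385^2 = 148225 ≡ 1773 (mod 1927)
6^256 ≡ 1773^2 = 3143529 ≡ 592 (mod 1927)
6^512 ≡ 592^2 = 350464 ≡ 1677 (mod 1927)
6^1024 ≡ 1677^2 = 2812329 ≡ 836 (mod 1927)
1926 = 1024 + 512 + 256 + 128 + 4 + 2 in binary powers of 2.
So 6^1926 ≡ 836 · 1677 · 592 · 1773 · 1296 · 36 ≡ 777 (mod 1927).
Since 777 ≠ 1, base 6 is a Fermat witness: 1927 is composite.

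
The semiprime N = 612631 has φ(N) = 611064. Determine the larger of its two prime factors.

φ(n) = (p−1)(q−1) = n − (p+q) + 1, so p + q = 612631 − 611064 + 1 = 1568.
p and q are the roots of t² − 1568t + 612631 = 0.
Discriminant: 1568² − 4·612631 = 2458624 − 2450524 = 8100; √8100 = 90.
q = (1568 − 90)/2 = 739, p = (1568 + 90)/2 = 829.
Check: 739 · 829 = 612631.

829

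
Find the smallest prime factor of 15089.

79

15089 is odd.
Digit sum 23, not divisible by 3.
Ends in 9: not divisible by 5.
7: 15089 = 7·2155 + 4
11: 15089 = 11·1371 + 8
13: 15089 = 13·1160 + 9
17: 15089 = 17·887 + 10
19: 15089 = 19·794 + 3
23: 15089 = 23·656 + 1
29: 15089 = 29·520 + 9
31: 15089 = 31·486 + 23
37: 15089 = 37·407 + 30
41: 15089 = 41·368 + 1
43: 15089 = 43·350 + 39
47: 15089 = 47·321 + 2
53: 15089 = 53·284 + 37
59: 15089 = 59·255 + 44
61: 15089 = 61·247 + 22
67: 15089 = 67·225 + 14
71: 15089 = 71·212 + 37
73: 15089 = 73·206 + 51
79: 15089 = 79·191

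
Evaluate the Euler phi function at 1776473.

1729728

Factor: 1776473 = 79 · 113 · 199.
φ(1776473) = (79−1) · (113−1) · (199−1) = 78 · 112 · 198 = 1729728.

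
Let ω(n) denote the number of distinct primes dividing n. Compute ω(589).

2

589 = 19 · 31
589 = 19 · 31, which has 2 distinct prime factors.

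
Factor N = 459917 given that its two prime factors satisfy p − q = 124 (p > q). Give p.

Since p = q + 124, we have 459917 = q(q + 124), so q² + 124q − 459917 = 0.
Discriminant: 124² + 4·459917 = 15376 + 1839668 = 1855044; √1855044 = 1362.
q = (−124 + 1362)/2 = 619, and p = q + 124 = 743.
Check: 619 · 743 = 459917.

743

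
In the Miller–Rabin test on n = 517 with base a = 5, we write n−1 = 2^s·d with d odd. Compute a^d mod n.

517 − 1 = 516 = 2^2 · 129, so d = 129.
5^1 ≡ 5 (mod 517)
5^2 ≡ 5^2 = 25 ≡ 25 (mod 517)
5^4 ≡ 25^2 = 625 ≡ 108 (mod 517)
5^8 ≡ 108^2 = 11664 ≡ 290 (mod 517)
5^16 ≡ 290^2 = 84100 ≡ 346 (mod 517)
5^32 ≡ 346^2 = 119716 ≡ 289 (mod 517)
5^64 ≡ 289^2 = 83521 ≡ 284 (mod 517)
5^128 ≡ 284^2 = 80656 ≡ 4 (mod 517)
129 = 128 + 1 in binary powers of 2.
So 5^129 ≡ 4 · 5 ≡ 20 (mod 517).
Squaring chain: 20 → 400; never reaches −1, so base 5 is a Miller–Rabin witness that 517 is composite.

20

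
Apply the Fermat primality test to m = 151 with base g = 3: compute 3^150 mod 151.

1

3^1 ≡ 3 (mod 151)
3^2 ≡ 3^2 = 9 ≡ 9 (mod 151)
3^4 ≡ 9^2 = 81 ≡ 81 (mod 151)
3^8 ≡ 81^2 = 6561 ≡ 68 (mod 151)
3^16 ≡ 68^2 = 4624 ≡ 94 (mod 151)
3^32 ≡ 94^2 = 8836 ≡ 78 (mod 151)
3^64 ≡ 78^2 = 6084 ≡ 44 (mod 151)
3^128 ≡ 44^2 = 1936 ≡ 124 (mod 151)
150 = 128 + 16 + 4 + 2 in binary powers of 2.
So 3^150 ≡ 124 · 94 · 81 · 9 ≡ 1 (mod 151).
Since the result is 1, base 3 gives no evidence that 151 is composite.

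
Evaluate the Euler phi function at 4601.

Factor: 4601 = 43 · 107.
φ(4601) = (43−1) · (107−1) = 42 · 106 = 4452.

4452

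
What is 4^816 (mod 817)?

4^1 ≡ 4 (mod 817)
4^2 ≡ 4^2 = 16 ≡ 16 (mod 817)
4^4 ≡ 16^2 = 256 ≡ 256 (mod 817)
4^8 ≡ 256^2 = 65536 ≡ 176 (mod 817)
4^16 ≡ 176^2 = 30976 ≡ 747 (mod 817)
4^32 ≡ 747^2 = 558009 ≡ 815 (mod 817)
4^64 ≡ 815^2 = 664225 ≡ 4 (mod 817)
4^128 ≡ 4^2 = 16 ≡ 16 (mod 817)
4^256 ≡ 16^2 = 256 ≡ 256 (mod 817)
4^512 ≡ 256^2 = 65536 ≡ 176 (mod 817)
816 = 512 + 256 + 32 + 16 in binary powers of 2.
So 4^816 ≡ 176 · 256 · 815 · 747 ≡ 600 (mod 817).
Since 600 ≠ 1, base 4 is a Fermat witness: 817 is composite.

600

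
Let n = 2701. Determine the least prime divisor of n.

2701 is odd.
Digit sum 10, not divisible by 3.
Ends in 1: not divisible by 5.
7: 2701 = 7·385 + 6
11: 2701 = 11·245 + 6
13: 2701 = 13·207 + 10
17: 2701 = 17·158 + 15
19: 2701 = 19·142 + 3
23: 2701 = 23·117 + 10
29: 2701 = 29·93 + 4
31: 2701 = 31·87 + 4
37: 2701 = 37·73

37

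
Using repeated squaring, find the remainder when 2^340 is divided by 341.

2^1 ≡ 2 (mod 341)
2^2 ≡ 2^2 = 4 ≡ 4 (mod 341)
2^4 ≡ 4^2 = 16 ≡ 16 (mod 341)
2^8 ≡ 16^2 = 256 ≡ 256 (mod 341)
2^16 ≡ 256^2 = 65536 ≡ 64 (mod 341)
2^32 ≡ 64^2 = 4096 ≡ 4 (mod 341)
2^64 ≡ 4^2 = 16 ≡ 16 (mod 341)
2^128 ≡ 16^2 = 256 ≡ 256 (mod 341)
2^256 ≡ 256^2 = 65536 ≡ 64 (mod 341)
340 = 256 + 64 + 16 + 4 in binary powers of 2.
So 2^340 ≡ 64 · 16 · 64 · 16 ≡ 1 (mod 341).
Since the result is 1, base 2 gives no evidence that 341 is composite.

1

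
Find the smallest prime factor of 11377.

11377 is odd.
Digit sum 19, not divisible by 3.
Ends in 7: not divisible by 5.
7: 11377 = 7·1625 + 2
11: 11377 = 11·1034 + 3
13: 11377 = 13·875 + 2
17: 11377 = 17·669 + 4
19: 11377 = 19·598 + 15
23: 11377 = 23·494 + 15
29: 11377 = 29·392 + 9
31: 11377 = 31·367

31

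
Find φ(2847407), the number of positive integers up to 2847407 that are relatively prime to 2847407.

Factor: 2847407 = 109 · 151 · 173.
φ(2847407) = (109−1) · (151−1) · (173−1) = 108 · 150 · 172 = 2786400.

2786400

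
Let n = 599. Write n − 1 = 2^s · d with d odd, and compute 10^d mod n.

599 − 1 = 598 = 2^1 · 299, so d = 299.
10^1 ≡ 10 (mod 599)
10^2 ≡ 10^2 = 100 ≡ 100 (mod 599)
10^4 ≡ 100^2 = 10000 ≡ 416 (mod 599)
10^8 ≡ 416^2 = 173056 ≡ 544 (mod 599)
10^16 ≡ 544^2 = 295936 ≡ 30 (mod 599)
10^32 ≡ 30^2 = 900 ≡ 301 (mod 599)
10^64 ≡ 301^2 = 90601 ≡ 152 (mod 599)
10^128 ≡ 152^2 = 23104 ≡ 342 (mod 599)
10^256 ≡ 342^2 = 116964 ≡ 159 (mod 599)
299 = 256 + 32 + 8 + 2 + 1 in binary powers of 2.
So 10^299 ≡ 159 · 301 · 544 · 100 · 10 ≡ 1 (mod 599).
Since 10^d ≡ 1 (mod 599), base 10 does not prove 599 composite.

1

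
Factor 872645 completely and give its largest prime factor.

872645 = 5 · 174529
174529 = 37 · 4717
4717 = 53 · 89
89 is prime.
So 872645 = 5 · 37 · 53 · 89; the largest prime factor is 89.

89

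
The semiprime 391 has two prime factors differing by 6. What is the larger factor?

Since p = q + 6, we have 391 = q(q + 6), so q² + 6q − 391 = 0.
Discriminant: 6² + 4·391 = 36 + 1564 = 1600; √1600 = 40.
q = (−6 + 40)/2 = 17, and p = q + 6 = 23.
Check: 17 · 23 = 391.

23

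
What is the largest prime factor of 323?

19

323 = 17 · 19
19 is prime.
So 323 = 17 · 19; the largest prime factor is 19.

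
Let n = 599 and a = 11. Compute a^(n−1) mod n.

11^1 ≡ 11 (mod 599)
11^2 ≡ 11^2 = 121 ≡ 121 (mod 599)
11^4 ≡ 121^2 = 14641 ≡ 265 (mod 599)
11^8 ≡ 265^2 = 70225 ≡ 142 (mod 599)
11^16 ≡ 142^2 = 20164 ≡ 397 (mod 599)
11^32 ≡ 397^2 = 157609 ≡ 72 (mod 599)
11^64 ≡ 72^2 = 5184 ≡ 392 (mod 599)
11^128 ≡ 392^2 = 153664 ≡ 320 (mod 599)
11^256 ≡ 320^2 = 102400 ≡ 570 (mod 599)
11^512 ≡ 570^2 = 324900 ≡ 242 (mod 599)
598 = 512 + 64 + 16 + 4 + 2 in binary powers of 2.
So 11^598 ≡ 242 · 392 · 397 · 265 · 121 ≡ 1 (mod 599).
Since the result is 1, base 11 gives no evidence that 599 is composite.

1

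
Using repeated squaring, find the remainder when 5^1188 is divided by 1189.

674

5^1 ≡ 5 (mod 1189)
5^2 ≡ 5^2 = 25 ≡ 25 (mod 1189)
5^4 ≡ 25^2 = 625 ≡ 625 (mod 1189)
5^8 ≡ 625^2 = 390625 ≡ 633 (mod 1189)
5^16 ≡ 633^2 = 400689 ≡ 1185 (mod 1189)
5^32 ≡ 1185^2 = 1404225 ≡ 16 (mod 1189)
5^64 ≡ 16^2 = 256 ≡ 256 (mod 1189)
5^128 ≡ 256^2 = 65536 ≡ 141 (mod 1189)
5^256 ≡ 141^2 = 19881 ≡ 857 (mod 1189)
5^512 ≡ 857^2 = 734449 ≡ 836 (mod 1189)
5^1024 ≡ 836^2 = 698896 ≡ 953 (mod 1189)
1188 = 1024 + 128 + 32 + 4 in binary powers of 2.
So 5^1188 ≡ 953 · 141 · 16 · 625 ≡ 674 (mod 1189).
Since 674 ≠ 1, base 5 is a Fermat witness: 1189 is composite.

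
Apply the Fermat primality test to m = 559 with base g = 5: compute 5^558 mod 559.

428

5^1 ≡ 5 (mod 559)
5^2 ≡ 5^2 = 25 ≡ 25 (mod 559)
5^4 ≡ 25^2 = 625 ≡ 66 (mod 559)
5^8 ≡ 66^2 = 4356 ≡ 443 (mod 559)
5^16 ≡ 443^2 = 196249 ≡ 40 (mod 559)
5^32 ≡ 40^2 = 1600 ≡ 482 (mod 559)
5^64 ≡ 482^2 = 232324 ≡ 339 (mod 559)
5^128 ≡ 339^2 = 114921 ≡ 326 (mod 559)
5^256 ≡ 326^2 = 106276 ≡ 66 (mod 559)
5^512 ≡ 66^2 = 4356 ≡ 443 (mod 559)
558 = 512 + 32 + 8 + 4 + 2 in binary powers of 2.
So 5^558 ≡ 443 · 482 · 443 · 66 · 25 ≡ 428 (mod 559).
Since 428 ≠ 1, base 5 is a Fermat witness: 559 is composite.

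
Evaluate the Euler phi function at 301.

Factor: 301 = 7 · 43.
φ(301) = (7−1) · (43−1) = 6 · 42 = 252.

252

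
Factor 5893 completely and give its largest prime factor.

5893 = 71 · 83
83 is prime.
So 5893 = 71 · 83; the largest prime factor is 83.

83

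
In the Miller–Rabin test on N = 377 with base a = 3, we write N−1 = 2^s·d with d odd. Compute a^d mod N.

377 − 1 = 376 = 2^3 · 47, so d = 47.
3^1 ≡ 3 (mod 377)
3^2 ≡ 3^2 = 9 ≡ 9 (mod 377)
3^4 ≡ 9^2 = 81 ≡ 81 (mod 377)
3^8 ≡ 81^2 = 6561 ≡ 152 (mod 377)
3^16 ≡ 152^2 = 23104 ≡ 107 (mod 377)
3^32 ≡ 107^2 = 11449 ≡ 139 (mod 377)
47 = 32 + 8 + 4 + 2 + 1 in binary powers of 2.
So 3^47 ≡ 139 · 152 · 81 · 9 · 3 ≡ 308 (mod 377).
Squaring chain: 308 → 237 → 373; never reaches −1, so base 3 is a Miller–Rabin witness that 377 is composite.

308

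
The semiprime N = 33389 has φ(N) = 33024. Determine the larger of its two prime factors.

φ(n) = (p−1)(q−1) = n − (p+q) + 1, so p + q = 33389 − 33024 + 1 = 366.
p and q are the roots of t² − 366t + 33389 = 0.
Discriminant: 366² − 4·33389 = 133956 − 133556 = 400; √400 = 20.
q = (366 − 20)/2 = 173, p = (366 + 20)/2 = 193.
Check: 173 · 193 = 33389.

193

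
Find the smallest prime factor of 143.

143 is odd.
Digit sum 8, not divisible by 3.
Ends in 3: not divisible by 5.
7: 143 = 7·20 + 3
11: 143 = 11·13

11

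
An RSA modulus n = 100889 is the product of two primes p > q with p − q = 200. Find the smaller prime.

Since p = q + 200, we have 100889 = q(q + 200), so q² + 200q − 100889 = 0.
Discriminant: 200² + 4·100889 = 40000 + 403556 = 443556; √443556 = 666.
q = (−200 + 666)/2 = 233, and p = q + 200 = 433.
Check: 233 · 433 = 100889.

233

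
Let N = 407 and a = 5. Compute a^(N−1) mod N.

104

5^1 ≡ 5 (mod 407)
5^2 ≡ 5^2 = 25 ≡ 25 (mod 407)
5^4 ≡ 25^2 = 625 ≡ 218 (mod 407)
5^8 ≡ 218^2 = 47524 ≡ 312 (mod 407)
5^16 ≡ 312^2 = 97344 ≡ 71 (mod 407)
5^32 ≡ 71^2 = 5041 ≡ 157 (mod 407)
5^64 ≡ 157^2 = 24649 ≡ 229 (mod 407)
5^128 ≡ 229^2 = 52441 ≡ 345 (mod 407)
5^256 ≡ 345^2 = 119025 ≡ 181 (mod 407)
406 = 256 + 128 + 16 + 4 + 2 in binary powers of 2.
So 5^406 ≡ 181 · 345 · 71 · 218 · 25 ≡ 104 (mod 407).
Since 104 ≠ 1, base 5 is a Fermat witness: 407 is composite.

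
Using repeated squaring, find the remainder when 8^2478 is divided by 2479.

2034

8^1 ≡ 8 (mod 2479)
8^2 ≡ 8^2 = 64 ≡ 64 (mod 2479)
8^4 ≡ 64^2 = 4096 ≡ 1617 (mod 2479)
8^8 ≡ 1617^2 = 2614689 ≡ 1823 (mod 2479)
8^16 ≡ 1823^2 = 3323329 ≡ 1469 (mod 2479)
8^32 ≡ 1469^2 = 2157961 ≡ 1231 (mod 2479)
8^64 ≡ 1231^2 = 1515361 ≡ 692 (mod 2479)
8^128 ≡ 692^2 = 478864 ≡ 417 (mod 2479)
8^256 ≡ 417^2 = 173889 ≡ 359 (mod 2479)
8^512 ≡ 359^2 = 128881 ≡ 2452 (mod 2479)
8^1024 ≡ 2452^2 = 6012304 ≡ 729 (mod 2479)
8^2048 ≡ 729^2 = 531441 ≡ 935 (mod 2479)
2478 = 2048 + 256 + 128 + 32 + 8 + 4 + 2 in binary powers of 2.
So 8^2478 ≡ 935 · 359 · 417 · 1231 · 1823 · 1617 · 64 ≡ 2034 (mod 2479).
Since 2034 ≠ 1, base 8 is a Fermat witness: 2479 is composite.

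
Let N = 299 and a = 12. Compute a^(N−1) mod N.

12^1 ≡ 12 (mod 299)
12^2 ≡ 12^2 = 144 ≡ 144 (mod 299)
12^4 ≡ 144^2 = 20736 ≡ 105 (mod 299)
12^8 ≡ 105^2 = 11025 ≡ 261 (mod 299)
12^16 ≡ 261^2 = 68121 ≡ 248 (mod 299)
12^32 ≡ 248^2 = 61504 ≡ 209 (mod 299)
12^64 ≡ 209^2 = 43681 ≡ 27 (mod 299)
12^128 ≡ 27^2 = 729 ≡ 131 (mod 299)
12^256 ≡ 131^2 = 17161 ≡ 118 (mod 299)
298 = 256 + 32 + 8 + 2 in binary powers of 2.
So 12^298 ≡ 118 · 209 · 261 · 144 ≡ 196 (mod 299).
Since 196 ≠ 1, base 12 is a Fermat witness: 299 is composite.

196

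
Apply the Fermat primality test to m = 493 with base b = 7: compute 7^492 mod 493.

455

7^1 ≡ 7 (mod 493)
7^2 ≡ 7^2 = 49 ≡ 49 (mod 493)
7^4 ≡ 49^2 = 2401 ≡ 429 (mod 493)
7^8 ≡ 429^2 = 184041 ≡ 152 (mod 493)
7^16 ≡ 152^2 = 23104 ≡ 426 (mod 493)
7^32 ≡ 426^2 = 181476 ≡ 52 (mod 493)
7^64 ≡ 52^2 = 2704 ≡ 239 (mod 493)
7^128 ≡ 239^2 = 57121 ≡ 426 (mod 493)
7^256 ≡ 426^2 = 181476 ≡ 52 (mod 493)
492 = 256 + 128 + 64 + 32 + 8 + 4 in binary powers of 2.
So 7^492 ≡ 52 · 426 · 239 · 52 · 152 · 429 ≡ 455 (mod 493).
Since 455 ≠ 1, base 7 is a Fermat witness: 493 is composite.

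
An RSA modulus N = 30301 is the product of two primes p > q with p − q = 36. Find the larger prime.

Since p = q + 36, we have 30301 = q(q + 36), so q² + 36q − 30301 = 0.
Discriminant: 36² + 4·30301 = 1296 + 121204 = 122500; √122500 = 350.
q = (−36 + 350)/2 = 157, and p = q + 36 = 193.
Check: 157 · 193 = 30301.

193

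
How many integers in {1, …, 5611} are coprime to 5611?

Factor: 5611 = 31 · 181.
φ(5611) = (31−1) · (181−1) = 30 · 180 = 5400.

5400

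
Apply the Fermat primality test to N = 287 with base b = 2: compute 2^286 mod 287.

23

2^1 ≡ 2 (mod 287)
2^2 ≡ 2^2 = 4 ≡ 4 (mod 287)
2^4 ≡ 4^2 = 16 ≡ 16 (mod 287)
2^8 ≡ 16^2 = 256 ≡ 256 (mod 287)
2^16 ≡ 256^2 = 65536 ≡ 100 (mod 287)
2^32 ≡ 100^2 = 10000 ≡ 242 (mod 287)
2^64 ≡ 242^2 = 58564 ≡ 16 (mod 287)
2^128 ≡ 16^2 = 256 ≡ 256 (mod 287)
2^256 ≡ 256^2 = 65536 ≡ 100 (mod 287)
286 = 256 + 16 + 8 + 4 + 2 in binary powers of 2.
So 2^286 ≡ 100 · 100 · 256 · 16 · 4 ≡ 23 (mod 287).
Since 23 ≠ 1, base 2 is a Fermat witness: 287 is composite.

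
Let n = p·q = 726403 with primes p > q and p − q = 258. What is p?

Since p = q + 258, we have 726403 = q(q + 258), so q² + 258q − 726403 = 0.
Discriminant: 258² + 4·726403 = 66564 + 2905612 = 2972176; √2972176 = 1724.
q = (−258 + 1724)/2 = 733, and p = q + 258 = 991.
Check: 733 · 991 = 726403.

991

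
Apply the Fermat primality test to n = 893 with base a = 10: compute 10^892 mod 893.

332

10^1 ≡ 10 (mod 893)
10^2 ≡ 10^2 = 100 ≡ 100 (mod 893)
10^4 ≡ 100^2 = 10000 ≡ 177 (mod 893)
10^8 ≡ 177^2 = 31329 ≡ 74 (mod 893)
10^16 ≡ 74^2 = 5476 ≡ 118 (mod 893)
10^32 ≡ 118^2 = 13924 ≡ 529 (mod 893)
10^64 ≡ 529^2 = 279841 ≡ 332 (mod 893)
10^128 ≡ 332^2 = 110224 ≡ 385 (mod 893)
10^256 ≡ 385^2 = 148225 ≡ 880 (mod 893)
10^512 ≡ 880^2 = 774400 ≡ 169 (mod 893)
892 = 512 + 256 + 64 + 32 + 16 + 8 + 4 in binary powers of 2.
So 10^892 ≡ 169 · 880 · 332 · 529 · 118 · 74 · 177 ≡ 332 (mod 893).
Since 332 ≠ 1, base 10 is a Fermat witness: 893 is composite.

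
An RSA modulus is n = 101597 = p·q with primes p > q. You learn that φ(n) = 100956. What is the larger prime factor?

φ(n) = (p−1)(q−1) = n − (p+q) + 1, so p + q = 101597 − 100956 + 1 = 642.
p and q are the roots of t² − 642t + 101597 = 0.
Discriminant: 642² − 4·101597 = 412164 − 406388 = 5776; √5776 = 76.
q = (642 − 76)/2 = 283, p = (642 + 76)/2 = 359.
Check: 283 · 359 = 101597.

359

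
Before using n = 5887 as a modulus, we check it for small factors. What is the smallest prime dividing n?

7

5887 is odd.
Digit sum 28, not divisible by 3.
Ends in 7: not divisible by 5.
7: 5887 = 7·841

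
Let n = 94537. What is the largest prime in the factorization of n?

94537 = 17 · 5561
5561 = 67 · 83
83 is prime.
So 94537 = 17 · 67 · 83; the largest prime factor is 83.

83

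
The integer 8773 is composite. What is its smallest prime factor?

31

8773 is odd.
Digit sum 25, not divisible by 3.
Ends in 3: not divisible by 5.
7: 8773 = 7·1253 + 2
11: 8773 = 11·797 + 6
13: 8773 = 13·674 + 11
17: 8773 = 17·516 + 1
19: 8773 = 19·461 + 14
23: 8773 = 23·381 + 10
29: 8773 = 29·302 + 15
31: 8773 = 31·283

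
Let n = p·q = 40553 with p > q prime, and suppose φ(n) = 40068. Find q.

φ(n) = (p−1)(q−1) = n − (p+q) + 1, so p + q = 40553 − 40068 + 1 = 486.
p and q are the roots of t² − 486t + 40553 = 0.
Discriminant: 486² − 4·40553 = 236196 − 162212 = 73984; √73984 = 272.
q = (486 − 272)/2 = 107, p = (486 + 272)/2 = 379.
Check: 107 · 379 = 40553.

107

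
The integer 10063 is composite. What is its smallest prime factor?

29

10063 is odd.
Digit sum 10, not divisible by 3.
Ends in 3: not divisible by 5.
7: 10063 = 7·1437 + 4
11: 10063 = 11·914 + 9
13: 10063 = 13·774 + 1
17: 10063 = 17·591 + 16
19: 10063 = 19·529 + 12
23: 10063 = 23·437 + 12
29: 10063 = 29·347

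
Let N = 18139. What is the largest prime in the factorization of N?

97

18139 = 11 · 1649
1649 = 17 · 97
97 is prime.
So 18139 = 11 · 17 · 97; the largest prime factor is 97.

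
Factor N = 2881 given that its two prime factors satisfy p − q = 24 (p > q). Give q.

43

Since p = q + 24, we have 2881 = q(q + 24), so q² + 24q − 2881 = 0.
Discriminant: 24² + 4·2881 = 576 + 11524 = 12100; √12100 = 110.
q = (−24 + 110)/2 = 43, and p = q + 24 = 67.
Check: 43 · 67 = 2881.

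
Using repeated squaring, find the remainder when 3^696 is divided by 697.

3^1 ≡ 3 (mod 697)
3^2 ≡ 3^2 = 9 ≡ 9 (mod 697)
3^4 ≡ 9^2 = 81 ≡ 81 (mod 697)
3^8 ≡ 81^2 = 6561 ≡ 288 (mod 697)
3^16 ≡ 288^2 = 82944 ≡ 1 (mod 697)
3^32 ≡ 1^2 = 1 ≡ 1 (mod 697)
3^64 ≡ 1^2 = 1 ≡ 1 (mod 697)
3^128 ≡ 1^2 = 1 ≡ 1 (mod 697)
3^256 ≡ 1^2 = 1 ≡ 1 (mod 697)
3^512 ≡ 1^2 = 1 ≡ 1 (mod 697)
696 = 512 + 128 + 32 + 16 + 8 in binary powers of 2.
So 3^696 ≡ 1 · 1 · 1 · 1 · 288 ≡ 288 (mod 697).
Since 288 ≠ 1, base 3 is a Fermat witness: 697 is composite.

288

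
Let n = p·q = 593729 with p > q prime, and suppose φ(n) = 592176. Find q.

φ(n) = (p−1)(q−1) = n − (p+q) + 1, so p + q = 593729 − 592176 + 1 = 1554.
p and q are the roots of t² − 1554t + 593729 = 0.
Discriminant: 1554² − 4·593729 = 2414916 − 2374916 = 40000; √40000 = 200.
q = (1554 − 200)/2 = 677, p = (1554 + 200)/2 = 877.
Check: 677 · 877 = 593729.

677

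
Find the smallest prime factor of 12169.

43

12169 is odd.
Digit sum 19, not divisible by 3.
Ends in 9: not divisible by 5.
7: 12169 = 7·1738 + 3
11: 12169 = 11·1106 + 3
13: 12169 = 13·936 + 1
17: 12169 = 17·715 + 14
19: 12169 = 19·640 + 9
23: 12169 = 23·529 + 2
29: 12169 = 29·419 + 18
31: 12169 = 31·392 + 17
37: 12169 = 37·328 + 33
41: 12169 = 41·296 + 33
43: 12169 = 43·283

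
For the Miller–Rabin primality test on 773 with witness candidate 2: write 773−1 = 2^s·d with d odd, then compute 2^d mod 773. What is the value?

773 − 1 = 772 = 2^2 · 193, so d = 193.
2^1 ≡ 2 (mod 773)
2^2 ≡ 2^2 = 4 ≡ 4 (mod 773)
2^4 ≡ 4^2 = 16 ≡ 16 (mod 773)
2^8 ≡ 16^2 = 256 ≡ 256 (mod 773)
2^16 ≡ 256^2 = 65536 ≡ 604 (mod 773)
2^32 ≡ 604^2 = 364816 ≡ 733 (mod 773)
2^64 ≡ 733^2 = 537289 ≡ 54 (mod 773)
2^128 ≡ 54^2 = 2916 ≡ 597 (mod 773)
193 = 128 + 64 + 1 in binary powers of 2.
So 2^193 ≡ 597 · 54 · 2 ≡ 317 (mod 773).
Squaring chain: 317 → 772; reaches −1, so base 2 does not prove 773 composite.

317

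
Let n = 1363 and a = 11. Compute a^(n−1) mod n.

11^1 ≡ 11 (mod 1363)
11^2 ≡ 11^2 = 121 ≡ 121 (mod 1363)
11^4 ≡ 121^2 = 14641 ≡ 1011 (mod 1363)
11^8 ≡ 1011^2 = 1022121 ≡ 1234 (mod 1363)
11^16 ≡ 1234^2 = 1522756 ≡ 285 (mod 1363)
11^32 ≡ 285^2 = 81225 ≡ 808 (mod 1363)
11^64 ≡ 808^2 = 652864 ≡ 1350 (mod 1363)
11^128 ≡ 1350^2 = 1822500 ≡ 169 (mod 1363)
11^256 ≡ 169^2 = 28561 ≡ 1301 (mod 1363)
11^512 ≡ 1301^2 = 1692601 ≡ 1118 (mod 1363)
11^1024 ≡ 1118^2 = 1249924 ≡ 53 (mod 1363)
1362 = 1024 + 256 + 64 + 16 + 2 in binary powers of 2.
So 11^1362 ≡ 53 · 1301 · 1350 · 285 · 121 ≡ 1193 (mod 1363).
Since 1193 ≠ 1, base 11 is a Fermat witness: 1363 is composite.

1193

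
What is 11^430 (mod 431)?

11^1 ≡ 11 (mod 431)
11^2 ≡ 11^2 = 121 ≡ 121 (mod 431)
11^4 ≡ 121^2 = 14641 ≡ 418 (mod 431)
11^8 ≡ 418^2 = 174724 ≡ 169 (mod 431)
11^16 ≡ 169^2 = 28561 ≡ 115 (mod 431)
11^32 ≡ 115^2 = 13225 ≡ 295 (mod 431)
11^64 ≡ 295^2 = 87025 ≡ 394 (mod 431)
11^128 ≡ 394^2 = 155236 ≡ 76 (mod 431)
11^256 ≡ 76^2 = 5776 ≡ 173 (mod 431)
430 = 256 + 128 + 32 + 8 + 4 + 2 in binary powers of 2.
So 11^430 ≡ 173 · 76 · 295 · 169 · 418 · 121 ≡ 1 (mod 431).
Since the result is 1, base 11 gives no evidence that 431 is composite.

1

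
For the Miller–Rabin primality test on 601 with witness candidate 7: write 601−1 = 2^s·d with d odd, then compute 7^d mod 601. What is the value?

59

601 − 1 = 600 = 2^3 · 75, so d = 75.
7^1 ≡ 7 (mod 601)
7^2 ≡ 7^2 = 49 ≡ 49 (mod 601)
7^4 ≡ 49^2 = 2401 ≡ 598 (mod 601)
7^8 ≡ 598^2 = 357604 ≡ 9 (mod 601)
7^16 ≡ 9^2 = 81 ≡ 81 (mod 601)
7^32 ≡ 81^2 = 6561 ≡ 551 (mod 601)
7^64 ≡ 551^2 = 303601 ≡ 96 (mod 601)
75 = 64 + 8 + 2 + 1 in binary powers of 2.
So 7^75 ≡ 96 · 9 · 49 · 7 ≡ 59 (mod 601).
Squaring chain: 59 → 476 → 600; reaches −1, so base 7 does not prove 601 composite.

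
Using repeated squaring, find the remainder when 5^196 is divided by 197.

1

5^1 ≡ 5 (mod 197)
5^2 ≡ 5^2 = 25 ≡ 25 (mod 197)
5^4 ≡ 25^2 = 625 ≡ 34 (mod 197)
5^8 ≡ 34^2 = 1156 ≡ 171 (mod 197)
5^16 ≡ 171^2 = 29241 ≡ 85 (mod 197)
5^32 ≡ 85^2 = 7225 ≡ 133 (mod 197)
5^64 ≡ 133^2 = 17689 ≡ 156 (mod 197)
5^128 ≡ 156^2 = 24336 ≡ 105 (mod 197)
196 = 128 + 64 + 4 in binary powers of 2.
So 5^196 ≡ 105 · 156 · 34 ≡ 1 (mod 197).
Since the result is 1, base 5 gives no evidence that 197 is composite.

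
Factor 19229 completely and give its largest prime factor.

19229 = 7 · 2747
2747 = 41 · 67
67 is prime.
So 19229 = 7 · 41 · 67; the largest prime factor is 67.

67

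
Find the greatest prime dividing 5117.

5117 = 7 · 731
731 = 17 · 43
43 is prime.
So 5117 = 7 · 17 · 43; the largest prime factor is 43.

43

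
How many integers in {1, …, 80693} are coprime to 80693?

73440

Factor: 80693 = 19 · 31 · 137.
φ(80693) = (19−1) · (31−1) · (137−1) = 18 · 30 · 136 = 73440.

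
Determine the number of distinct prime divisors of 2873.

2873 = 13^2 · 17
2873 = 13^2 · 17, which has 2 distinct prime factors.

2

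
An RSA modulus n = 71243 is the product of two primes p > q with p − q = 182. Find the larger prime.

373

Since p = q + 182, we have 71243 = q(q + 182), so q² + 182q − 71243 = 0.
Discriminant: 182² + 4·71243 = 33124 + 284972 = 318096; √318096 = 564.
q = (−182 + 564)/2 = 191, and p = q + 182 = 373.
Check: 191 · 373 = 71243.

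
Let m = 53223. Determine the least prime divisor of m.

3

53223 is odd.
Digit sum 15, divisible by 3.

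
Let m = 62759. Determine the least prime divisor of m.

62759 is odd.
Digit sum 29, not divisible by 3.
Ends in 9: not divisible by 5.
7: 62759 = 7·8965 + 4
11: 62759 = 11·5705 + 4
13: 62759 = 13·4827 + 8
17: 62759 = 17·3691 + 12
19: 62759 = 19·3303 + 2
23: 62759 = 23·2728 + 15
29: 62759 = 29·2164 + 3
31: 62759 = 31·2024 + 15
37: 62759 = 37·1696 + 7
41: 62759 = 41·1530 + 29
43: 62759 = 43·1459 + 22
47: 62759 = 47·1335 + 14
53: 62759 = 53·1184 + 7
59: 62759 = 59·1063 + 42
61: 62759 = 61·1028 + 51
67: 62759 = 67·936 + 47
71: 62759 = 71·883 + 66
73: 62759 = 73·859 + 52
79: 62759 = 79·794 + 33
83: 62759 = 83·756 + 11
89: 62759 = 89·705 + 14
97: 62759 = 97·647

97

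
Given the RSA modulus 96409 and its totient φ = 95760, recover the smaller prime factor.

φ(n) = (p−1)(q−1) = n − (p+q) + 1, so p + q = 96409 − 95760 + 1 = 650.
p and q are the roots of t² − 650t + 96409 = 0.
Discriminant: 650² − 4·96409 = 422500 − 385636 = 36864; √36864 = 192.
q = (650 − 192)/2 = 229, p = (650 + 192)/2 = 421.
Check: 229 · 421 = 96409.

229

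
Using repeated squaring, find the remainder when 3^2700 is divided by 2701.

1

3^1 ≡ 3 (mod 2701)
3^2 ≡ 3^2 = 9 ≡ 9 (mod 2701)
3^4 ≡ 9^2 = 81 ≡ 81 (mod 2701)
3^8 ≡ 81^2 = 6561 ≡ 1159 (mod 2701)
3^16 ≡ 1159^2 = 1343281 ≡ 884 (mod 2701)
3^32 ≡ 884^2 = 781456 ≡ 867 (mod 2701)
3^64 ≡ 867^2 = 751689 ≡ 811 (mod 2701)
3^128 ≡ 811^2 = 657721 ≡ 1378 (mod 2701)
3^256 ≡ 1378^2 = 1898884 ≡ 81 (mod 2701)
3^512 ≡ 81^2 = 6561 ≡ 1159 (mod 2701)
3^1024 ≡ 1159^2 = 1343281 ≡ 884 (mod 2701)
3^2048 ≡ 884^2 = 781456 ≡ 867 (mod 2701)
2700 = 2048 + 512 + 128 + 8 + 4 in binary powers of 2.
So 3^2700 ≡ 867 · 1159 · 1378 · 1159 · 81 ≡ 1 (mod 2701).
Since the result is 1, base 3 gives no evidence that 2701 is composite.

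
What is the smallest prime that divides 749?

7

749 is odd.
Digit sum 20, not divisible by 3.
Ends in 9: not divisible by 5.
7: 749 = 7·107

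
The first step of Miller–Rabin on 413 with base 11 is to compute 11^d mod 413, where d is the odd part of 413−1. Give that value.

413 − 1 = 412 = 2^2 · 103, so d = 103.
11^1 ≡ 11 (mod 413)
11^2 ≡ 11^2 = 121 ≡ 121 (mod 413)
11^4 ≡ 121^2 = 14641 ≡ 186 (mod 413)
11^8 ≡ 186^2 = 34596 ≡ 317 (mod 413)
11^16 ≡ 317^2 = 100489 ≡ 130 (mod 413)
11^32 ≡ 130^2 = 16900 ≡ 380 (mod 413)
11^64 ≡ 380^2 = 144400 ≡ 263 (mod 413)
103 = 64 + 32 + 4 + 2 + 1 in binary powers of 2.
So 11^103 ≡ 263 · 380 · 186 · 121 · 11 ≡ 165 (mod 413).
Squaring chain: 165 → 380; never reaches −1, so base 11 is a Miller–Rabin witness that 413 is composite.

165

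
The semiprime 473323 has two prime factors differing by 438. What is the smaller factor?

Since p = q + 438, we have 473323 = q(q + 438), so q² + 438q − 473323 = 0.
Discriminant: 438² + 4·473323 = 191844 + 1893292 = 2085136; √2085136 = 1444.
q = (−438 + 1444)/2 = 503, and p = q + 438 = 941.
Check: 503 · 941 = 473323.

503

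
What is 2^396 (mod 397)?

1

2^1 ≡ 2 (mod 397)
2^2 ≡ 2^2 = 4 ≡ 4 (mod 397)
2^4 ≡ 4^2 = 16 ≡ 16 (mod 397)
2^8 ≡ 16^2 = 256 ≡ 256 (mod 397)
2^16 ≡ 256^2 = 65536 ≡ 31 (mod 397)
2^32 ≡ 31^2 = 961 ≡ 167 (mod 397)
2^64 ≡ 167^2 = 27889 ≡ 99 (mod 397)
2^128 ≡ 99^2 = 9801 ≡ 273 (mod 397)
2^256 ≡ 273^2 = 74529 ≡ 290 (mod 397)
396 = 256 + 128 + 8 + 4 in binary powers of 2.
So 2^396 ≡ 290 · 273 · 256 · 16 ≡ 1 (mod 397).
Since the result is 1, base 2 gives no evidence that 397 is composite.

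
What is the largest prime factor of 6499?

6499 = 67 · 97
97 is prime.
So 6499 = 67 · 97; the largest prime factor is 97.

97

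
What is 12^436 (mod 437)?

12^1 ≡ 12 (mod 437)
12^2 ≡ 12^2 = 144 ≡ 144 (mod 437)
12^4 ≡ 144^2 = 20736 ≡ 197 (mod 437)
12^8 ≡ 197^2 = 38809 ≡ 353 (mod 437)
12^16 ≡ 353^2 = 124609 ≡ 64 (mod 437)
12^32 ≡ 64^2 = 4096 ≡ 163 (mod 437)
12^64 ≡ 163^2 = 26569 ≡ 349 (mod 437)
12^128 ≡ 349^2 = 121801 ≡ 315 (mod 437)
12^256 ≡ 315^2 = 99225 ≡ 26 (mod 437)
436 = 256 + 128 + 32 + 16 + 4 in binary powers of 2.
So 12^436 ≡ 26 · 315 · 163 · 64 · 197 ≡ 292 (mod 437).
Since 292 ≠ 1, base 12 is a Fermat witness: 437 is composite.

292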